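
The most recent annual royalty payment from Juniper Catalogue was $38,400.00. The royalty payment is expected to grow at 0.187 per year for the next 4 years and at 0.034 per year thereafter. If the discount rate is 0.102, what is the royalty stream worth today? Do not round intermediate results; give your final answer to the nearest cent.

D_1 = 45580.80000
D_2 = 54104.40960
D_3 = 64221.93420
D_4 = 76231.43589
Terminal value at year 4: TV = D_4×(1+g_2)/(r−g_2) = 78823.30471/0.068 = 1159166.24573
P_0 = D_1/(1+r)^1 + D_2/(1+r)^2 + D_3/(1+r)^3 + D_4/(1+r)^4 + TV/(1+r)^4
    = 41361.88748 + 44552.23270 + 47988.65718 + 51690.14163 + 785994.21242 = 971587.13141

$971587.13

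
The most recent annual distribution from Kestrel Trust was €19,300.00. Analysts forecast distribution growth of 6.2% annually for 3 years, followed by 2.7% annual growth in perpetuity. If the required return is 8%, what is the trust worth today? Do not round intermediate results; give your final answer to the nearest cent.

D_1 = 20496.60000
D_2 = 21767.38920
D_3 = 23116.96733
Terminal value at year 3: TV = D_3×(1+g_2)/(r−g_2) = 23741.12545/0.053 = 447945.76318
P_0 = D_1/(1+r)^1 + D_2/(1+r)^2 + D_3/(1+r)^3 + TV/(1+r)^3
    = 18978.33333 + 18662.02778 + 18350.99398 + 355593.78904 = 411585.14413

€411585.14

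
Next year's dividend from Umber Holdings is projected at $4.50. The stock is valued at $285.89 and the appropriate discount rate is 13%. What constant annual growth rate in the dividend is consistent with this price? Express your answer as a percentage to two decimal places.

11.43%

P = D₁/(r−g) ⇒ g = r − D₁/P = 0.13 − $4.50/$285.89 = 0.114260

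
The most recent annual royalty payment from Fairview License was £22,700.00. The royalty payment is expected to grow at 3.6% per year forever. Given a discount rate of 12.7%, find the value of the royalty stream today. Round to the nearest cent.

£258430.77

D₁ = D₀ × (1 + g) = £22,700.00 × 1.036 = £23,517.2000
Growing perpetuity: P = D₁ / (r − g) = £23,517.2000 / (0.127 − 0.036) = £258,430.77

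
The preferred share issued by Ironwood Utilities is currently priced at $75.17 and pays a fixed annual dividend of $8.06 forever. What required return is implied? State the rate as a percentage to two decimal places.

10.72%

P = C/r ⇒ r = C/P = $8.06/$75.17 = 0.107224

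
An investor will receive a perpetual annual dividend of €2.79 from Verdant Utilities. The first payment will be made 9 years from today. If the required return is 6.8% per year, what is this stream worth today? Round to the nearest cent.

€24.24

Value at end of year 8: C / r = €2.79 / 0.068 = €41.0294
Discount to today: PV = €41.0294 / (1 + 0.068)^8 = €41.0294 / 1.692661 = €24.24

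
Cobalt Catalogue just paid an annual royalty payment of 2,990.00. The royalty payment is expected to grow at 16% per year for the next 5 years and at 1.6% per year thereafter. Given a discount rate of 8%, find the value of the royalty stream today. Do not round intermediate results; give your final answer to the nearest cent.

D_1 = 3468.40000
D_2 = 4023.34400
D_3 = 4667.07904
D_4 = 5413.81169
D_5 = 6280.02156
Terminal value at year 5: TV = D_5×(1+g_2)/(r−g_2) = 6380.50190/0.064 = 99695.34221
P_0 = D_1/(1+r)^1 + D_2/(1+r)^2 + D_3/(1+r)^3 + D_4/(1+r)^4 + D_5/(1+r)^5 + TV/(1+r)^5
    = 3211.48148 + 3449.36900 + 3704.87781 + 3979.31321 + 4274.07715 + 67850.97473 = 86470.09338

86470.09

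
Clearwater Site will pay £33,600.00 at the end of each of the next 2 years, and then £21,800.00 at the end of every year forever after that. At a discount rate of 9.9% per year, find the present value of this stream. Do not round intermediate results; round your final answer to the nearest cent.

PV of 2-year annuity: £33,600.00 × [1 − (1+0.099)^−2] / 0.099 = 58392.40073
Perpetuity value at year 2: £21,800.00 / 0.099 = 220202.02020
PV of perpetuity: 220202.02020 / (1+0.099)^2 = 182316.47449
Total PV = 58392.40073 + 182316.47449 = 240708.87522

£240708.88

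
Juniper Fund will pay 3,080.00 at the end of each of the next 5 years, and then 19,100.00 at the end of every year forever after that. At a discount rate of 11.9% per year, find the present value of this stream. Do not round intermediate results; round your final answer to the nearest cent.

102612.34

PV of 5-year annuity: 3,080.00 × [1 − (1+0.119)^−5] / 0.119 = 11130.27078
Perpetuity value at year 5: 19,100.00 / 0.119 = 160504.20168
PV of perpetuity: 160504.20168 / (1+0.119)^5 = 91482.06794
Total PV = 11130.27078 + 91482.06794 = 102612.33872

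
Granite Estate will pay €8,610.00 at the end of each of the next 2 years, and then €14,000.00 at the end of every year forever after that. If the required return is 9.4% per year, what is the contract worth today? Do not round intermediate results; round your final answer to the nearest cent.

PV of 2-year annuity: €8,610.00 × [1 − (1+0.094)^−2] / 0.094 = 15064.16919
Perpetuity value at year 2: €14,000.00 / 0.094 = 148936.17021
PV of perpetuity: 148936.17021 / (1+0.094)^2 = 124441.58616
Total PV = 15064.16919 + 124441.58616 = 139505.75535

€139505.76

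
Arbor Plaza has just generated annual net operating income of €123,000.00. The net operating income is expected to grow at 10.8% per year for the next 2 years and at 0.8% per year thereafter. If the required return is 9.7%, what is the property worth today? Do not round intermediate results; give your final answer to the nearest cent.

€1670868.95

D_1 = 136284.00000
D_2 = 151002.67200
Terminal value at year 2: TV = D_2×(1+g_2)/(r−g_2) = 152210.69338/0.089 = 1710232.50984
P_0 = D_1/(1+r)^1 + D_2/(1+r)^2 + TV/(1+r)^2
    = 124233.36372 + 125479.09480 + 1421156.48948 = 1670868.94800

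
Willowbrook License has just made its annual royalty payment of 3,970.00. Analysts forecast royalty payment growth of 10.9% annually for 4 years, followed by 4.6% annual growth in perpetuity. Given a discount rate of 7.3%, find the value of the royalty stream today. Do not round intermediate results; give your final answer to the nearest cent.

192760.89

D_1 = 4402.73000
D_2 = 4882.62757
D_3 = 5414.83398
D_4 = 6005.05088
Terminal value at year 4: TV = D_4×(1+g_2)/(r−g_2) = 6281.28322/0.027 = 232640.11922
P_0 = D_1/(1+r)^1 + D_2/(1+r)^2 + D_3/(1+r)^3 + D_4/(1+r)^4 + TV/(1+r)^4
    = 4103.19664 + 4240.86214 + 4383.14643 + 4530.20446 + 175503.47657 = 192760.88624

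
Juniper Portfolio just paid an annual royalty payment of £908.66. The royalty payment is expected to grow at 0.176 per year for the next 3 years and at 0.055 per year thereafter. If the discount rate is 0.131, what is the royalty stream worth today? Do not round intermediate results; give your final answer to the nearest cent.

D_1 = 1068.58416
D_2 = 1256.65497
D_3 = 1477.82625
Terminal value at year 3: TV = D_3×(1+g_2)/(r−g_2) = 1559.10669/0.076 = 20514.56172
P_0 = D_1/(1+r)^1 + D_2/(1+r)^2 + D_3/(1+r)^3 + TV/(1+r)^3
    = 944.81358 + 982.40563 + 1021.49339 + 14179.94114 = 17128.65375

£17128.65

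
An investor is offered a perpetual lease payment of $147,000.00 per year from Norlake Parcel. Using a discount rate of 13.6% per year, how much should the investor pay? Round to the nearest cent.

Level perpetuity: PV = C / r = $147,000.00 / 0.136 = $1,080,882.35

$1080882.35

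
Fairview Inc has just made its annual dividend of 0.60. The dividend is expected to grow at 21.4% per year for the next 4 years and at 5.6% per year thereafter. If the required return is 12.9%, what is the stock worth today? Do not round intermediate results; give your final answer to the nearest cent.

D_1 = 0.72840
D_2 = 0.88428
D_3 = 1.07351
D_4 = 1.30324
Terminal value at year 4: TV = D_4×(1+g_2)/(r−g_2) = 1.37623/0.073 = 18.85242
P_0 = D_1/(1+r)^1 + D_2/(1+r)^2 + D_3/(1+r)^3 + D_4/(1+r)^4 + TV/(1+r)^4
    = 0.64517 + 0.69375 + 0.74598 + 0.80214 + 11.60356 = 14.49060

14.49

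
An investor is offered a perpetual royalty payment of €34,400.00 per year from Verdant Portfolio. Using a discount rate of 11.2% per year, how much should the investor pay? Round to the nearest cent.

Level perpetuity: PV = C / r = €34,400.00 / 0.112 = €307,142.86

€307142.86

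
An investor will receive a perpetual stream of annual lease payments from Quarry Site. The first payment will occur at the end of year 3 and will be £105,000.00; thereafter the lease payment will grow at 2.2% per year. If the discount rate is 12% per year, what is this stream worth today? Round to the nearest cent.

Value at end of year 2: C₁ / (r − g) = £105,000.00 / (0.12 − 0.022) = £1,071,428.5714
Discount to today: PV = £1,071,428.5714 / (1 + 0.12)^2 = £1,071,428.5714 / 1.254400 = £854,136.30

£854136.30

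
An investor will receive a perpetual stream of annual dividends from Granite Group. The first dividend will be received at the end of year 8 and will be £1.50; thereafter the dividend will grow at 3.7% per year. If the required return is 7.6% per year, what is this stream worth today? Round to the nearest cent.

Value at end of year 7: C₁ / (r − g) = £1.50 / (0.076 − 0.037) = £38.4615
Discount to today: PV = £38.4615 / (1 + 0.076)^7 = £38.4615 / 1.669882 = £23.03

£23.03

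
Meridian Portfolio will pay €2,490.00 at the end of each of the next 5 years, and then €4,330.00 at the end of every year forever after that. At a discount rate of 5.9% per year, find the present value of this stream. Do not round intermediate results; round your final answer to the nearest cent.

PV of 5-year annuity: €2,490.00 × [1 − (1+0.059)^−5] / 0.059 = 10517.38129
Perpetuity value at year 5: €4,330.00 / 0.059 = 73389.83051
PV of perpetuity: 73389.83051 / (1+0.059)^5 = 55100.56907
Total PV = 10517.38129 + 55100.56907 = 65617.95036

€65617.95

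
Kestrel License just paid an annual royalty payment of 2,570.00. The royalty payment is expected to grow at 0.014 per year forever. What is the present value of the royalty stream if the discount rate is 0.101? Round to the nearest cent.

D₁ = D₀ × (1 + g) = 2,570.00 × 1.014 = 2,605.9800
Growing perpetuity: P = D₁ / (r − g) = 2,605.9800 / (0.101 − 0.014) = 29,953.79

29953.79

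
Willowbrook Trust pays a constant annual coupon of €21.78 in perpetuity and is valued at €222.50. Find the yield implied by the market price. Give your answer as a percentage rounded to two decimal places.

P = C/r ⇒ r = C/P = €21.78/€222.50 = 0.097888

9.79%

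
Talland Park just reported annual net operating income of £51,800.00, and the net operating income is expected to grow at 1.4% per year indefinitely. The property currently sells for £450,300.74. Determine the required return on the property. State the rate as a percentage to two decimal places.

D₁ = £51,800.00 × 1.014 = £52,525.2000
P = D₁/(r − g) ⇒ r = D₁/P + g = £52,525.2000/£450,300.74 + 0.014 = 0.116645 + 0.014 = 0.130645

13.06%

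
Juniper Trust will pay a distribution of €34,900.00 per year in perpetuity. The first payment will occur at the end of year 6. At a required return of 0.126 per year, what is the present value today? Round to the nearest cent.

€153025.19

Value at end of year 5: C / r = €34,900.00 / 0.126 = €276,984.1270
Discount to today: PV = €276,984.1270 / (1 + 0.126)^5 = €276,984.1270 / 1.810056 = €153,025.19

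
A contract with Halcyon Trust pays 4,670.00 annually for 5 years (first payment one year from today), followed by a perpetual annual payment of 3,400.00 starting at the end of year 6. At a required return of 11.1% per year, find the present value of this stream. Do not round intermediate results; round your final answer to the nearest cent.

35312.64

PV of 5-year annuity: 4,670.00 × [1 − (1+0.111)^−5] / 0.111 = 17216.50894
Perpetuity value at year 5: 3,400.00 / 0.111 = 30630.63063
PV of perpetuity: 30630.63063 / (1+0.111)^5 = 18096.12734
Total PV = 17216.50894 + 18096.12734 = 35312.63627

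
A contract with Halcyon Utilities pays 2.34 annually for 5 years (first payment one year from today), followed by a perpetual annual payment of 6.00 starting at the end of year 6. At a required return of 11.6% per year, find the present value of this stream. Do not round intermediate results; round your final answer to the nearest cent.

38.40

PV of 5-year annuity: 2.34 × [1 − (1+0.116)^−5] / 0.116 = 8.51944
Perpetuity value at year 5: 6.00 / 0.116 = 51.72414
PV of perpetuity: 51.72414 / (1+0.116)^5 = 29.87943
Total PV = 8.51944 + 29.87943 = 38.39887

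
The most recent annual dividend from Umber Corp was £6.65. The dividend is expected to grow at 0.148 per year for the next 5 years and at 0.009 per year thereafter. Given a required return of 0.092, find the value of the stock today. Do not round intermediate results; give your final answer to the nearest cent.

D_1 = 7.63420
D_2 = 8.76406
D_3 = 10.06114
D_4 = 11.55019
D_5 = 13.25962
Terminal value at year 5: TV = D_5×(1+g_2)/(r−g_2) = 13.37896/0.083 = 161.19225
P_0 = D_1/(1+r)^1 + D_2/(1+r)^2 + D_3/(1+r)^3 + D_4/(1+r)^4 + D_5/(1+r)^5 + TV/(1+r)^5
    = 6.99103 + 7.34954 + 7.72644 + 8.12267 + 8.53921 + 103.80803 = 142.53692

£142.54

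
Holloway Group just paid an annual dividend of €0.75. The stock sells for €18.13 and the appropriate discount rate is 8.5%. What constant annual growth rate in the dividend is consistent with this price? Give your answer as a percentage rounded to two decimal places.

4.19%

P = D₀(1+g)/(r−g) ⇒ P(r−g) = D₀(1+g) ⇒ g(P+D₀) = P·r − D₀
g = (P·r − D₀)/(P + D₀) = (€18.13×0.085 − €0.75) / (€18.13 + €0.75) = 0.041899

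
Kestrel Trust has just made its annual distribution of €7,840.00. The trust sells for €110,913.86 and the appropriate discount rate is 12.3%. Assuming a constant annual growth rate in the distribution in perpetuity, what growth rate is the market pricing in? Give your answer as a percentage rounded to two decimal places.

P = D₀(1+g)/(r−g) ⇒ P(r−g) = D₀(1+g) ⇒ g(P+D₀) = P·r − D₀
g = (P·r − D₀)/(P + D₀) = (€110,913.86×0.123 − €7,840.00) / (€110,913.86 + €7,840.00) = 0.048861

4.89%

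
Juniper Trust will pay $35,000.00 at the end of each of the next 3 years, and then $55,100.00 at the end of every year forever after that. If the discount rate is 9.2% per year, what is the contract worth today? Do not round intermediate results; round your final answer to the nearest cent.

PV of 3-year annuity: $35,000.00 × [1 − (1+0.092)^−3] / 0.092 = 88280.46973
Perpetuity value at year 3: $55,100.00 / 0.092 = 598913.04348
PV of perpetuity: 598913.04348 / (1+0.092)^3 = 459934.36114
Total PV = 88280.46973 + 459934.36114 = 548214.83086

$548214.83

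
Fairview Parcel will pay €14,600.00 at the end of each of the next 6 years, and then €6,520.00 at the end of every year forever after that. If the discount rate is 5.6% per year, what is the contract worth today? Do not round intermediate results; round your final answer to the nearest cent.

PV of 6-year annuity: €14,600.00 × [1 − (1+0.056)^−6] / 0.056 = 72704.12546
Perpetuity value at year 6: €6,520.00 / 0.056 = 116428.57143
PV of perpetuity: 116428.57143 / (1+0.056)^6 = 83960.70170
Total PV = 72704.12546 + 83960.70170 = 156664.82716

€156664.83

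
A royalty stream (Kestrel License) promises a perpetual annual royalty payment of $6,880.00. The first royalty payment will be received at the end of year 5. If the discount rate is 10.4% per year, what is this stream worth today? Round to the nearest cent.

$44532.68

Value at end of year 4: C / r = $6,880.00 / 0.104 = $66,153.8462
Discount to today: PV = $66,153.8462 / (1 + 0.104)^4 = $66,153.8462 / 1.485512 = $44,532.68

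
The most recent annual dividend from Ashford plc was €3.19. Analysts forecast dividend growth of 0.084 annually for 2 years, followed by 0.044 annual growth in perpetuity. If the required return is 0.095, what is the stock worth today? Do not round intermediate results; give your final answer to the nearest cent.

€70.28

D_1 = 3.45796
D_2 = 3.74843
Terminal value at year 2: TV = D_2×(1+g_2)/(r−g_2) = 3.91336/0.051 = 76.73254
P_0 = D_1/(1+r)^1 + D_2/(1+r)^2 + TV/(1+r)^2
    = 3.15795 + 3.12623 + 63.99578 = 70.27996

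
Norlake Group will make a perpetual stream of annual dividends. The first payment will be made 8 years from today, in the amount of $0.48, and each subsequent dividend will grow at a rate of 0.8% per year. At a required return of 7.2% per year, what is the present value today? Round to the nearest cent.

$4.61

Value at end of year 7: C₁ / (r − g) = $0.48 / (0.072 − 0.008) = $7.5000
Discount to today: PV = $7.5000 / (1 + 0.072)^7 = $7.5000 / 1.626910 = $4.61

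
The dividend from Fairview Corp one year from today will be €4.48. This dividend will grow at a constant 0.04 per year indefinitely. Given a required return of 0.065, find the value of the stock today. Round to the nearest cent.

Growing perpetuity: P = D₁ / (r − g) = €4.4800 / (0.065 − 0.04) = €179.20

€179.20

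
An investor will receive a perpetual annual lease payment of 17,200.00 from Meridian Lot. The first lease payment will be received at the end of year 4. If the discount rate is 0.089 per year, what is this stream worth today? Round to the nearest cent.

Value at end of year 3: C / r = 17,200.00 / 0.089 = 193,258.4270
Discount to today: PV = 193,258.4270 / (1 + 0.089)^3 = 193,258.4270 / 1.291468 = 149,642.45

149642.45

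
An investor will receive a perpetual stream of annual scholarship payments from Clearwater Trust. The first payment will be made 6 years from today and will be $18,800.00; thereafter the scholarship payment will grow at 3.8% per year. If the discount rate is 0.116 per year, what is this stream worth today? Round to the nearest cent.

Value at end of year 5: C₁ / (r − g) = $18,800.00 / (0.116 − 0.038) = $241,025.6410
Discount to today: PV = $241,025.6410 / (1 + 0.116)^5 = $241,025.6410 / 1.731095 = $139,233.03

$139233.03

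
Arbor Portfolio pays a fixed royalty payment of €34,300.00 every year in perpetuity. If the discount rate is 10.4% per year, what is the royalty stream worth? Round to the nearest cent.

€329807.69

Level perpetuity: PV = C / r = €34,300.00 / 0.104 = €329,807.69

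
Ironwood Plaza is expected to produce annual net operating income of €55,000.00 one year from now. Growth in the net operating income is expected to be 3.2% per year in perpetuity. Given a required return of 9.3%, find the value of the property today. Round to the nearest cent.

Growing perpetuity: P = D₁ / (r − g) = €55,000.0000 / (0.093 − 0.032) = €901,639.34

€901639.34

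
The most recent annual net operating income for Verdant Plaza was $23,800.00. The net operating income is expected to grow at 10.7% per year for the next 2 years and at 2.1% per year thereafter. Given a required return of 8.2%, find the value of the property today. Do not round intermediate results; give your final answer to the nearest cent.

$466240.85

D_1 = 26346.60000
D_2 = 29165.68620
Terminal value at year 2: TV = D_2×(1+g_2)/(r−g_2) = 29778.16561/0.061 = 488166.64935
P_0 = D_1/(1+r)^1 + D_2/(1+r)^2 + TV/(1+r)^2
    = 24349.90758 + 24912.52097 + 416978.42476 = 466240.85331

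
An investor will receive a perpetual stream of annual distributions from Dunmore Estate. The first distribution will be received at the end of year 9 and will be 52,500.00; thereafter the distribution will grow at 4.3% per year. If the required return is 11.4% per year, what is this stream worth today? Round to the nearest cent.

Value at end of year 8: C₁ / (r − g) = 52,500.00 / (0.114 − 0.043) = 739,436.6197
Discount to today: PV = 739,436.6197 / (1 + 0.114)^8 = 739,436.6197 / 2.371819 = 311,759.31

311759.31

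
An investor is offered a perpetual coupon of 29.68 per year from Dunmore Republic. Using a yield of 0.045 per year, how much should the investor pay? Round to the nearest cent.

659.56

Level perpetuity: PV = C / r = 29.68 / 0.045 = 659.56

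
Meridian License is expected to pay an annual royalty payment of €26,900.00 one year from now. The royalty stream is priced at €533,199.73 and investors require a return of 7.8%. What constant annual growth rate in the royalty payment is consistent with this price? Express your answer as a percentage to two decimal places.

P = D₁/(r−g) ⇒ g = r − D₁/P = 0.078 − €26,900.00/€533,199.73 = 0.027550

2.75%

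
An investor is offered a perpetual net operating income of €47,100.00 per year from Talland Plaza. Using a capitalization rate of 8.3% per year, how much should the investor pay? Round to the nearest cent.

€567469.88

Level perpetuity: PV = C / r = €47,100.00 / 0.083 = €567,469.88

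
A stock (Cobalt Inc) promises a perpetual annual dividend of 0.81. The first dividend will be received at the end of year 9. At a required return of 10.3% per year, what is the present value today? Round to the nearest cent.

Value at end of year 8: C / r = 0.81 / 0.103 = 7.8641
Discount to today: PV = 7.8641 / (1 + 0.103)^8 = 7.8641 / 2.190807 = 3.59

3.59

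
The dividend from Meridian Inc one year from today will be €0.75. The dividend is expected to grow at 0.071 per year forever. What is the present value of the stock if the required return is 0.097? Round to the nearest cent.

Growing perpetuity: P = D₁ / (r − g) = €0.7500 / (0.097 − 0.071) = €28.85

€28.85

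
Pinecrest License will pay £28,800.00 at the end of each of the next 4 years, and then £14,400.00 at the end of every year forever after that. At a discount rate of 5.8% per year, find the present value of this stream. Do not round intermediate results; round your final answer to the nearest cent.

£298402.75

PV of 4-year annuity: £28,800.00 × [1 − (1+0.058)^−4] / 0.058 = 100253.77632
Perpetuity value at year 4: £14,400.00 / 0.058 = 248275.86207
PV of perpetuity: 248275.86207 / (1+0.058)^4 = 198148.97391
Total PV = 100253.77632 + 198148.97391 = 298402.75023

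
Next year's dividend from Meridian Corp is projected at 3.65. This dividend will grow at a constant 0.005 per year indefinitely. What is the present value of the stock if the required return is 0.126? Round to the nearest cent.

30.17

Growing perpetuity: P = D₁ / (r − g) = 3.6500 / (0.126 − 0.005) = 30.17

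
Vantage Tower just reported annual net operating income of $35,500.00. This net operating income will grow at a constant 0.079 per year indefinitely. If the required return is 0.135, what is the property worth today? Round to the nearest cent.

D₁ = D₀ × (1 + g) = $35,500.00 × 1.079 = $38,304.5000
Growing perpetuity: P = D₁ / (r − g) = $38,304.5000 / (0.135 − 0.079) = $684,008.93

$684008.93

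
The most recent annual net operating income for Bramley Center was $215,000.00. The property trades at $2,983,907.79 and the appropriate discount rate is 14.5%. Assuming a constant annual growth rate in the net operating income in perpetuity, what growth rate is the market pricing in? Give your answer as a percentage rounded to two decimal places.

6.80%

P = D₀(1+g)/(r−g) ⇒ P(r−g) = D₀(1+g) ⇒ g(P+D₀) = P·r − D₀
g = (P·r − D₀)/(P + D₀) = ($2,983,907.79×0.145 − $215,000.00) / ($2,983,907.79 + $215,000.00) = 0.068044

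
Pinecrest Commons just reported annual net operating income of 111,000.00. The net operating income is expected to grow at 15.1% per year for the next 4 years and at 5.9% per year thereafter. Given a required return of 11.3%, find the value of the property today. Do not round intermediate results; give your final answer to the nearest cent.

2972906.81

D_1 = 127761.00000
D_2 = 147052.91100
D_3 = 169257.90056
D_4 = 194815.84355
Terminal value at year 4: TV = D_4×(1+g_2)/(r−g_2) = 206309.97831/0.054 = 3820555.15398
P_0 = D_1/(1+r)^1 + D_2/(1+r)^2 + D_3/(1+r)^3 + D_4/(1+r)^4 + TV/(1+r)^4
    = 114789.75741 + 118708.90457 + 122761.85908 + 126953.18940 + 2489693.10320 = 2972906.81365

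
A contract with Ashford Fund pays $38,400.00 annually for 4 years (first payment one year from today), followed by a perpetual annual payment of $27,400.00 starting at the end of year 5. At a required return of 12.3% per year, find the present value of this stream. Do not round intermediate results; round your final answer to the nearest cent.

$255965.06

PV of 4-year annuity: $38,400.00 × [1 − (1+0.123)^−4] / 0.123 = 115901.09352
Perpetuity value at year 4: $27,400.00 / 0.123 = 222764.22764
PV of perpetuity: 222764.22764 / (1+0.123)^4 = 140063.96820
Total PV = 115901.09352 + 140063.96820 = 255965.06172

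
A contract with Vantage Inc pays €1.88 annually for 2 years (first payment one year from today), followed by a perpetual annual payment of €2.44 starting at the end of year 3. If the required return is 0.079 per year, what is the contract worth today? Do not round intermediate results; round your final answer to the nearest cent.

€29.89

PV of 2-year annuity: €1.88 × [1 − (1+0.079)^−2] / 0.079 = 3.35714
Perpetuity value at year 2: €2.44 / 0.079 = 30.88608
PV of perpetuity: 30.88608 / (1+0.079)^2 = 26.52894
Total PV = 3.35714 + 26.52894 = 29.88608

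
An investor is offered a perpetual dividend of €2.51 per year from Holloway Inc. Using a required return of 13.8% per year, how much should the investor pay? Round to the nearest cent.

€18.19

Level perpetuity: PV = C / r = €2.51 / 0.138 = €18.19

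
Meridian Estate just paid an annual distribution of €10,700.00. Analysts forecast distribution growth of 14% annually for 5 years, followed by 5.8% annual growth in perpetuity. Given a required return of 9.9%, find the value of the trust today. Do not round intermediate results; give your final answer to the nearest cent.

€391399.26

D_1 = 12198.00000
D_2 = 13905.72000
D_3 = 15852.52080
D_4 = 18071.87371
D_5 = 20601.93603
Terminal value at year 5: TV = D_5×(1+g_2)/(r−g_2) = 21796.84832/0.041 = 531630.44687
P_0 = D_1/(1+r)^1 + D_2/(1+r)^2 + D_3/(1+r)^3 + D_4/(1+r)^4 + D_5/(1+r)^5 + TV/(1+r)^5
    = 11099.18107 + 11513.25425 + 11942.77511 + 12388.31995 + 12850.48658 + 331605.23894 = 391399.25591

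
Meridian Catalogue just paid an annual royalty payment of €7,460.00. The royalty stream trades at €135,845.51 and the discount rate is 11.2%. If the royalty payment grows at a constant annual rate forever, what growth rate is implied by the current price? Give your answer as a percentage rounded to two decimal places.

5.41%

P = D₀(1+g)/(r−g) ⇒ P(r−g) = D₀(1+g) ⇒ g(P+D₀) = P·r − D₀
g = (P·r − D₀)/(P + D₀) = (€135,845.51×0.112 − €7,460.00) / (€135,845.51 + €7,460.00) = 0.054113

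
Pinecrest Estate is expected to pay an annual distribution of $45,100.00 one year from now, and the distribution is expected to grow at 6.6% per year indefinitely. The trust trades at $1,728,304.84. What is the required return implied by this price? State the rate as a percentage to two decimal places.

P = D₁/(r − g) ⇒ r = D₁/P + g = $45,100.0000/$1,728,304.84 + 0.066 = 0.026095 + 0.066 = 0.092095

9.21%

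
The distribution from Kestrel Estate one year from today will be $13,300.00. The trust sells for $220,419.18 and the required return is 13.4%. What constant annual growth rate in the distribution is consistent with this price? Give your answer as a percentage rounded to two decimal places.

P = D₁/(r−g) ⇒ g = r − D₁/P = 0.134 − $13,300.00/$220,419.18 = 0.073660

7.37%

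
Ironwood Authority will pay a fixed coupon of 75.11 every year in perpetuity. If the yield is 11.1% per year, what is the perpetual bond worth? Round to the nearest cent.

676.67

Level perpetuity: PV = C / r = 75.11 / 0.111 = 676.67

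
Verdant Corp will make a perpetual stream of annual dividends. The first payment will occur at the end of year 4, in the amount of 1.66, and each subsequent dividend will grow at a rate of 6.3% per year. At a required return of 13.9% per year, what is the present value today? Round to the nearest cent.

14.78

Value at end of year 3: C₁ / (r − g) = 1.66 / (0.139 − 0.063) = 21.8421
Discount to today: PV = 21.8421 / (1 + 0.139)^3 = 21.8421 / 1.477649 = 14.78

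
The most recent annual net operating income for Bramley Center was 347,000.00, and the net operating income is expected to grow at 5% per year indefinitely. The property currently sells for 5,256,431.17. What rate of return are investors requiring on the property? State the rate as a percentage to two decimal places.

D₁ = 347,000.00 × 1.05 = 364,350.0000
P = D₁/(r − g) ⇒ r = D₁/P + g = 364,350.0000/5,256,431.17 + 0.05 = 0.069315 + 0.05 = 0.119315

11.93%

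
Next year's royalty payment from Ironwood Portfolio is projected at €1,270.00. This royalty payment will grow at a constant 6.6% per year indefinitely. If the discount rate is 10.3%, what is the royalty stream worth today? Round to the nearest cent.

Growing perpetuity: P = D₁ / (r − g) = €1,270.0000 / (0.103 − 0.066) = €34,324.32

€34324.32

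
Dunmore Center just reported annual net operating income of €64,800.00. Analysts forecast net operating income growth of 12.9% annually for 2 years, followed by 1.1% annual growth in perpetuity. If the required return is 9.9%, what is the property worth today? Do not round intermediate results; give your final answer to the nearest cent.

D_1 = 73159.20000
D_2 = 82596.73680
Terminal value at year 2: TV = D_2×(1+g_2)/(r−g_2) = 83505.30090/0.088 = 948923.87392
P_0 = D_1/(1+r)^1 + D_2/(1+r)^2 + TV/(1+r)^2
    = 66568.88080 + 68386.04770 + 785662.43439 = 920617.36289

€920617.36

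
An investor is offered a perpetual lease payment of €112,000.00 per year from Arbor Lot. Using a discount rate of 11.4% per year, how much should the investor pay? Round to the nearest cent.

Level perpetuity: PV = C / r = €112,000.00 / 0.114 = €982,456.14

€982456.14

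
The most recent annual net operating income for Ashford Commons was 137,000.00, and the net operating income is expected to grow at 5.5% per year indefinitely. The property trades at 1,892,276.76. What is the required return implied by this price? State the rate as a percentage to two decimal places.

D₁ = 137,000.00 × 1.055 = 144,535.0000
P = D₁/(r − g) ⇒ r = D₁/P + g = 144,535.0000/1,892,276.76 + 0.055 = 0.076382 + 0.055 = 0.131382

13.14%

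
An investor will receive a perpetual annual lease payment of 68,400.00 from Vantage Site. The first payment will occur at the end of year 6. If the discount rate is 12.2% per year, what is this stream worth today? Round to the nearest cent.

315305.82

Value at end of year 5: C / r = 68,400.00 / 0.122 = 560,655.7377
Discount to today: PV = 560,655.7377 / (1 + 0.122)^5 = 560,655.7377 / 1.778133 = 315,305.82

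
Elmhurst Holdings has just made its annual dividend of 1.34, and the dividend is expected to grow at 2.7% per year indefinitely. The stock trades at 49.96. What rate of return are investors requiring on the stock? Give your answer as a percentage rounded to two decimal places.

5.45%

D₁ = 1.34 × 1.027 = 1.3762
P = D₁/(r − g) ⇒ r = D₁/P + g = 1.3762/49.96 + 0.027 = 0.027546 + 0.027 = 0.054546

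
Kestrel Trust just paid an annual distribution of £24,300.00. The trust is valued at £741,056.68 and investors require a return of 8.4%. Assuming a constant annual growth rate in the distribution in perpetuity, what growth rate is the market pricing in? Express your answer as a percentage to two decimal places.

4.96%

P = D₀(1+g)/(r−g) ⇒ P(r−g) = D₀(1+g) ⇒ g(P+D₀) = P·r − D₀
g = (P·r − D₀)/(P + D₀) = (£741,056.68×0.084 − £24,300.00) / (£741,056.68 + £24,300.00) = 0.049583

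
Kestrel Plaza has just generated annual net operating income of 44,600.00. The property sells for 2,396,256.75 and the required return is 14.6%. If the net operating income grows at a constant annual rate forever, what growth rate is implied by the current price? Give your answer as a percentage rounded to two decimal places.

12.51%

P = D₀(1+g)/(r−g) ⇒ P(r−g) = D₀(1+g) ⇒ g(P+D₀) = P·r − D₀
g = (P·r − D₀)/(P + D₀) = (2,396,256.75×0.146 − 44,600.00) / (2,396,256.75 + 44,600.00) = 0.125060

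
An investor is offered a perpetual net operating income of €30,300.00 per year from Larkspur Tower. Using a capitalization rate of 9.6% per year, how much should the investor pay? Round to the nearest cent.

Level perpetuity: PV = C / r = €30,300.00 / 0.096 = €315,625.00

€315625.00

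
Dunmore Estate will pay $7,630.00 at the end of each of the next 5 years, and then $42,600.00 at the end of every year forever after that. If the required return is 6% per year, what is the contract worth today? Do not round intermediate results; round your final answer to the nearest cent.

PV of 5-year annuity: $7,630.00 × [1 − (1+0.06)^−5] / 0.06 = 32140.33568
Perpetuity value at year 5: $42,600.00 / 0.06 = 710000.00000
PV of perpetuity: 710000.00000 / (1+0.06)^5 = 530553.30273
Total PV = 32140.33568 + 530553.30273 = 562693.63842

$562693.64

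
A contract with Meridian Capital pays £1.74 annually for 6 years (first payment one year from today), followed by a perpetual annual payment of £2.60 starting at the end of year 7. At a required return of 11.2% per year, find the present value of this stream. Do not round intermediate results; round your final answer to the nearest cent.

PV of 6-year annuity: £1.74 × [1 − (1+0.112)^−6] / 0.112 = 7.31892
Perpetuity value at year 6: £2.60 / 0.112 = 23.21429
PV of perpetuity: 23.21429 / (1+0.112)^6 = 12.27797
Total PV = 7.31892 + 12.27797 = 19.59689

£19.60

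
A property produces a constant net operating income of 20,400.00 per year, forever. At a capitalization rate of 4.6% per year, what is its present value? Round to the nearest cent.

443478.26

Level perpetuity: PV = C / r = 20,400.00 / 0.046 = 443,478.26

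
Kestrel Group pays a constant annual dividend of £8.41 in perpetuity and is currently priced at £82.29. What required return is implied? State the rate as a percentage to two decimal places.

P = C/r ⇒ r = C/P = £8.41/£82.29 = 0.102200

10.22%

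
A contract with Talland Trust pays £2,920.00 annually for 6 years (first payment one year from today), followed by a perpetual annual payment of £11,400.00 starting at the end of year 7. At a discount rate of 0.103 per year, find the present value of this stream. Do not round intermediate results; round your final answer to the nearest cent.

£74069.44

PV of 6-year annuity: £2,920.00 × [1 − (1+0.103)^−6] / 0.103 = 12606.33126
Perpetuity value at year 6: £11,400.00 / 0.103 = 110679.61165
PV of perpetuity: 110679.61165 / (1+0.103)^6 = 61463.11289
Total PV = 12606.33126 + 61463.11289 = 74069.44415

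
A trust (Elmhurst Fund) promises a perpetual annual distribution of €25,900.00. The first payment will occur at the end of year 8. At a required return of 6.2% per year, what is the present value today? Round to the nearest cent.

€274180.43

Value at end of year 7: C / r = €25,900.00 / 0.062 = €417,741.9355
Discount to today: PV = €417,741.9355 / (1 + 0.062)^7 = €417,741.9355 / 1.523602 = €274,180.43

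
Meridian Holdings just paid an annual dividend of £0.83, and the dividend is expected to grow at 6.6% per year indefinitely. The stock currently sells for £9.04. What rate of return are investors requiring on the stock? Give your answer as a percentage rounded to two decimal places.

16.39%

D₁ = £0.83 × 1.066 = £0.8848
P = D₁/(r − g) ⇒ r = D₁/P + g = £0.8848/£9.04 + 0.066 = 0.097874 + 0.066 = 0.163874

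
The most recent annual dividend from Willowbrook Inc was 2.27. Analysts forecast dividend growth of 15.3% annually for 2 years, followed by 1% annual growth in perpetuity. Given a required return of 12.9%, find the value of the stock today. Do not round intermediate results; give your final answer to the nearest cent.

24.78

D_1 = 2.61731
D_2 = 3.01776
Terminal value at year 2: TV = D_2×(1+g_2)/(r−g_2) = 3.04794/0.119 = 25.61291
P_0 = D_1/(1+r)^1 + D_2/(1+r)^2 + TV/(1+r)^2
    = 2.31826 + 2.36754 + 20.09421 = 24.78000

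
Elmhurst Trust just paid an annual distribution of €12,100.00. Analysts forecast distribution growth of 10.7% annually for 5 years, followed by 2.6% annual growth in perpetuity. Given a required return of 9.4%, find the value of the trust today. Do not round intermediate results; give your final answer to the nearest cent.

D_1 = 13394.70000
D_2 = 14827.93290
D_3 = 16414.52172
D_4 = 18170.87554
D_5 = 20115.15923
Terminal value at year 5: TV = D_5×(1+g_2)/(r−g_2) = 20638.15337/0.068 = 303502.25540
P_0 = D_1/(1+r)^1 + D_2/(1+r)^2 + D_3/(1+r)^3 + D_4/(1+r)^4 + D_5/(1+r)^5 + TV/(1+r)^5
    = 12243.78428 + 12389.27714 + 12536.49890 + 12685.47010 + 12836.21151 + 193675.77960 = 256367.02153

€256367.02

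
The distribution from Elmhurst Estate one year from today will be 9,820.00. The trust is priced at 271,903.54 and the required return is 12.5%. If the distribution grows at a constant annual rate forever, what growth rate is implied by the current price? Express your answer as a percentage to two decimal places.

8.89%

P = D₁/(r−g) ⇒ g = r − D₁/P = 0.125 − 9,820.00/271,903.54 = 0.088884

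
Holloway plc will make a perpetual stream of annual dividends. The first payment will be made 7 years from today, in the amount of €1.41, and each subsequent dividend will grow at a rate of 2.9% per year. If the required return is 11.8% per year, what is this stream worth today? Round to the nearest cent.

€8.11

Value at end of year 6: C₁ / (r − g) = €1.41 / (0.118 − 0.029) = €15.8427
Discount to today: PV = €15.8427 / (1 + 0.118)^6 = €15.8427 / 1.952769 = €8.11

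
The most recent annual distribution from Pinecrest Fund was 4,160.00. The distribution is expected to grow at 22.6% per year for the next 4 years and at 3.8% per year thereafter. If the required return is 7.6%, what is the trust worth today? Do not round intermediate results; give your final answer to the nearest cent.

D_1 = 5100.16000
D_2 = 6252.79616
D_3 = 7665.92809
D_4 = 9398.42784
Terminal value at year 4: TV = D_4×(1+g_2)/(r−g_2) = 9755.56810/0.038 = 256725.47629
P_0 = D_1/(1+r)^1 + D_2/(1+r)^2 + D_3/(1+r)^3 + D_4/(1+r)^4 + TV/(1+r)^4
    = 4739.92565 + 5400.69596 + 6153.58108 + 7011.42231 + 191522.53566 = 214828.16065

214828.16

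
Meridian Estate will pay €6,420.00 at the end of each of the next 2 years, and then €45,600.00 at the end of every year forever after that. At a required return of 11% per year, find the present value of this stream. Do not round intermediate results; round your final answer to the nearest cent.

€347448.79

PV of 2-year annuity: €6,420.00 × [1 − (1+0.11)^−2] / 0.11 = 10994.39981
Perpetuity value at year 2: €45,600.00 / 0.11 = 414545.45455
PV of perpetuity: 414545.45455 / (1+0.11)^2 = 336454.39051
Total PV = 10994.39981 + 336454.39051 = 347448.79031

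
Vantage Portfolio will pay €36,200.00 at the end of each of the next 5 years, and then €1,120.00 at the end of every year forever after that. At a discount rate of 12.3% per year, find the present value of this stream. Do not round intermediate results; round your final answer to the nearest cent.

PV of 5-year annuity: €36,200.00 × [1 − (1+0.123)^−5] / 0.123 = 129528.87507
Perpetuity value at year 5: €1,120.00 / 0.123 = 9105.69106
PV of perpetuity: 9105.69106 / (1+0.123)^5 = 5098.16785
Total PV = 129528.87507 + 5098.16785 = 134627.04292

€134627.04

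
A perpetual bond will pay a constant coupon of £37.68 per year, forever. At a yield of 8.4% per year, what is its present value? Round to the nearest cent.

Level perpetuity: PV = C / r = £37.68 / 0.084 = £448.57

£448.57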